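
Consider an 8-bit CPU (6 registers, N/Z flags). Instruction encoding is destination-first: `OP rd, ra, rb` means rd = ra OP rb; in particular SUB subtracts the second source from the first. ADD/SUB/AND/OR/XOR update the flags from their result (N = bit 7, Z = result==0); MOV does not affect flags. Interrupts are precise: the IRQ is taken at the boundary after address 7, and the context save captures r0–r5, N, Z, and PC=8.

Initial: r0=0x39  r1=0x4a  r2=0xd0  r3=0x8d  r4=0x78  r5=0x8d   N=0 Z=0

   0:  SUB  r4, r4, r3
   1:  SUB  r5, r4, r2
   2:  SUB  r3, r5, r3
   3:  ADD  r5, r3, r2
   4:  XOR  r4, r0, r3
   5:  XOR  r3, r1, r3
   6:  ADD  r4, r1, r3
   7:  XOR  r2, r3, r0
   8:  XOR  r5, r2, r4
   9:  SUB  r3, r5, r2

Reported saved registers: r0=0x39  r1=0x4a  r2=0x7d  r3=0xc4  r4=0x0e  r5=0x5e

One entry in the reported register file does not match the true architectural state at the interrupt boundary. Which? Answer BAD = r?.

after  0: r0=0x39 r1=0x4a r2=0xd0 r3=0x8d r4=0xeb r5=0x8d  N=1 Z=0
after  1: r0=0x39 r1=0x4a r2=0xd0 r3=0x8d r4=0xeb r5=0x1b  N=0 Z=0
after  2: r0=0x39 r1=0x4a r2=0xd0 r3=0x8e r4=0xeb r5=0x1b  N=1 Z=0
after  3: r0=0x39 r1=0x4a r2=0xd0 r3=0x8e r4=0xeb r5=0x5e  N=0 Z=0
after  4: r0=0x39 r1=0x4a r2=0xd0 r3=0x8e r4=0xb7 r5=0x5e  N=1 Z=0
after  5: r0=0x39 r1=0x4a r2=0xd0 r3=0xc4 r4=0xb7 r5=0x5e  N=1 Z=0
after  6: r0=0x39 r1=0x4a r2=0xd0 r3=0xc4 r4=0x0e r5=0x5e  N=0 Z=0
after  7: r0=0x39 r1=0x4a r2=0xfd r3=0xc4 r4=0x0e r5=0x5e  N=1 Z=0
-- IRQ taken; context saved, return-PC = 8 --
mismatch: r2: reported 0x7d vs actual 0xfd

BAD = r2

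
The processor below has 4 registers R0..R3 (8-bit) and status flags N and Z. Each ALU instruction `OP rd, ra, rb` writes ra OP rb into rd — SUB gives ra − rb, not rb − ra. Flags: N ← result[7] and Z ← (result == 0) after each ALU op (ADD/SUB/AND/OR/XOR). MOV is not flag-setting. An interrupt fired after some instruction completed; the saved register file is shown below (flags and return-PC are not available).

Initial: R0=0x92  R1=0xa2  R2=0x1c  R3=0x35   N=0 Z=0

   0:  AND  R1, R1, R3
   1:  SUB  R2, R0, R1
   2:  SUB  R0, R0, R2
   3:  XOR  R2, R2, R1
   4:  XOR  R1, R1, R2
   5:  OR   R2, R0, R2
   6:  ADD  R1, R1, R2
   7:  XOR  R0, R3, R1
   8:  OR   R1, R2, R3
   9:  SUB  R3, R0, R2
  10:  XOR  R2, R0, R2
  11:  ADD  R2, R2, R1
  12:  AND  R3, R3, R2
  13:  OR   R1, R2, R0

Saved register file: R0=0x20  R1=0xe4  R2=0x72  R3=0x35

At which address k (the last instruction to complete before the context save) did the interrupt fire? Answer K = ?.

after  0: R0=0x92 R1=0x20 R2=0x1c R3=0x35  N=0 Z=0
after  1: R0=0x92 R1=0x20 R2=0x72 R3=0x35  N=0 Z=0
after  2: R0=0x20 R1=0x20 R2=0x72 R3=0x35  N=0 Z=0
after  3: R0=0x20 R1=0x20 R2=0x52 R3=0x35  N=0 Z=0
after  4: R0=0x20 R1=0x72 R2=0x52 R3=0x35  N=0 Z=0
after  5: R0=0x20 R1=0x72 R2=0x72 R3=0x35  N=0 Z=0
after  6: R0=0x20 R1=0xe4 R2=0x72 R3=0x35  N=1 Z=0
-- IRQ taken; context saved, return-PC = 7 --

K = 6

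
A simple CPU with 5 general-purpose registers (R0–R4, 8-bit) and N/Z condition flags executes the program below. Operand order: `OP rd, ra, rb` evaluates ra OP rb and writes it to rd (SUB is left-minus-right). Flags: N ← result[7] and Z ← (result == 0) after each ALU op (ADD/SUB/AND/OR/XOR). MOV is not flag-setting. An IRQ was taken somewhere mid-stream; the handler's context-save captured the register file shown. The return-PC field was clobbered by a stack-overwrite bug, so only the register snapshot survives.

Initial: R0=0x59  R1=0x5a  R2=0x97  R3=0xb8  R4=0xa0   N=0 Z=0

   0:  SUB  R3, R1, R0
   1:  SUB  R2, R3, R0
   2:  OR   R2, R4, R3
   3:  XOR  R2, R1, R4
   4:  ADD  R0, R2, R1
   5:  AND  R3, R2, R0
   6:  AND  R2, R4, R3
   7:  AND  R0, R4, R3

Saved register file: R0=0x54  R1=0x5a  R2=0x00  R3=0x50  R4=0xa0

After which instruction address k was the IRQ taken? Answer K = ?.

after  0: R0=0x59 R1=0x5a R2=0x97 R3=0x01 R4=0xa0  N=0 Z=0
after  1: R0=0x59 R1=0x5a R2=0xa8 R3=0x01 R4=0xa0  N=1 Z=0
after  2: R0=0x59 R1=0x5a R2=0xa1 R3=0x01 R4=0xa0  N=1 Z=0
after  3: R0=0x59 R1=0x5a R2=0xfa R3=0x01 R4=0xa0  N=1 Z=0
after  4: R0=0x54 R1=0x5a R2=0xfa R3=0x01 R4=0xa0  N=0 Z=0
after  5: R0=0x54 R1=0x5a R2=0xfa R3=0x50 R4=0xa0  N=0 Z=0
after  6: R0=0x54 R1=0x5a R2=0x00 R3=0x50 R4=0xa0  N=0 Z=1
-- IRQ taken; context saved, return-PC = 7 --

K = 6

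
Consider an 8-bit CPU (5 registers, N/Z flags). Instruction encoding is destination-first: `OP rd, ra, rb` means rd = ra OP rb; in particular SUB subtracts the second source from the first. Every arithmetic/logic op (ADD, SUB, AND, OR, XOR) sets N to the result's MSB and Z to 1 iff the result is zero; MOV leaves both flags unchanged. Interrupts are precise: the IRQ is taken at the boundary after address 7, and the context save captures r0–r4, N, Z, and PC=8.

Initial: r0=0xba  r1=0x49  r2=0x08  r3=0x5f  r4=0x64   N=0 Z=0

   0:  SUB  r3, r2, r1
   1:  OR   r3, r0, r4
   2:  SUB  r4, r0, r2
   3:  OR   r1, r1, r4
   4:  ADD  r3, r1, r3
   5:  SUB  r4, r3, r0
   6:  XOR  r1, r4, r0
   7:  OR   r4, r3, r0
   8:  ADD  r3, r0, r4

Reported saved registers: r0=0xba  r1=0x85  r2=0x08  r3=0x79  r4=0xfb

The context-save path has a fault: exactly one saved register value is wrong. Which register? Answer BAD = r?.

after  0: r0=0xba r1=0x49 r2=0x08 r3=0xbf r4=0x64  N=1 Z=0
after  1: r0=0xba r1=0x49 r2=0x08 r3=0xfe r4=0x64  N=1 Z=0
after  2: r0=0xba r1=0x49 r2=0x08 r3=0xfe r4=0xb2  N=1 Z=0
after  3: r0=0xba r1=0xfb r2=0x08 r3=0xfe r4=0xb2  N=1 Z=0
after  4: r0=0xba r1=0xfb r2=0x08 r3=0xf9 r4=0xb2  N=1 Z=0
after  5: r0=0xba r1=0xfb r2=0x08 r3=0xf9 r4=0x3f  N=0 Z=0
after  6: r0=0xba r1=0x85 r2=0x08 r3=0xf9 r4=0x3f  N=1 Z=0
after  7: r0=0xba r1=0x85 r2=0x08 r3=0xf9 r4=0xfb  N=1 Z=0
-- IRQ taken; context saved, return-PC = 8 --
mismatch: r3: reported 0x79 vs actual 0xf9

BAD = r3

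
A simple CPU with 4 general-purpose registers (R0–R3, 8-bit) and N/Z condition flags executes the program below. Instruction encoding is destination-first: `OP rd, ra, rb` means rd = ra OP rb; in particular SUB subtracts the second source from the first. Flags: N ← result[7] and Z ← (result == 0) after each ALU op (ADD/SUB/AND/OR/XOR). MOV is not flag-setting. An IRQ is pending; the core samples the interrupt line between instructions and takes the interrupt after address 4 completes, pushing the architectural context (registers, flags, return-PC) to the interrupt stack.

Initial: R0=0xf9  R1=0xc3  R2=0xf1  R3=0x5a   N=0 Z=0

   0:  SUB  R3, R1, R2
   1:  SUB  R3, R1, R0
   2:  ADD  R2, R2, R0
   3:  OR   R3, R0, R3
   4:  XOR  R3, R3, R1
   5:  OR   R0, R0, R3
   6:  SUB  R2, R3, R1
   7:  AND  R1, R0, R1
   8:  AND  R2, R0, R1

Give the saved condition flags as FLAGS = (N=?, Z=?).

FLAGS = (N=0, Z=0)

after  0: R0=0xf9 R1=0xc3 R2=0xf1 R3=0xd2  N=1 Z=0
after  1: R0=0xf9 R1=0xc3 R2=0xf1 R3=0xca  N=1 Z=0
after  2: R0=0xf9 R1=0xc3 R2=0xea R3=0xca  N=1 Z=0
after  3: R0=0xf9 R1=0xc3 R2=0xea R3=0xfb  N=1 Z=0
after  4: R0=0xf9 R1=0xc3 R2=0xea R3=0x38  N=0 Z=0
-- IRQ taken; context saved, return-PC = 5 --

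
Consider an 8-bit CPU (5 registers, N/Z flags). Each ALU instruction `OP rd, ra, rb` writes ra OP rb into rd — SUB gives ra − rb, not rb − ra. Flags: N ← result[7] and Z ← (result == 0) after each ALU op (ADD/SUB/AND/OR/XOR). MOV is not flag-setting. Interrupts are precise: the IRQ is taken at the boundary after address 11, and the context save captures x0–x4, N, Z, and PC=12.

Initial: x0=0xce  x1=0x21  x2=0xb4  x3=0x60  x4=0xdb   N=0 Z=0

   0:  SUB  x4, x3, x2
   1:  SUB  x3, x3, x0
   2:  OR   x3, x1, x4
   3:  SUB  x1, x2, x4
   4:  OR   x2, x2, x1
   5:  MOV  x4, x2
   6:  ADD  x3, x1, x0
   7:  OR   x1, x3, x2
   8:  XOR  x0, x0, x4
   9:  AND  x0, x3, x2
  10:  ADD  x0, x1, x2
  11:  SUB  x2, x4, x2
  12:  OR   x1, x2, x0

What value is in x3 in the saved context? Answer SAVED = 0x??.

after  0: x0=0xce x1=0x21 x2=0xb4 x3=0x60 x4=0xac  N=1 Z=0
after  1: x0=0xce x1=0x21 x2=0xb4 x3=0x92 x4=0xac  N=1 Z=0
after  2: x0=0xce x1=0x21 x2=0xb4 x3=0xad x4=0xac  N=1 Z=0
after  3: x0=0xce x1=0x08 x2=0xb4 x3=0xad x4=0xac  N=0 Z=0
after  4: x0=0xce x1=0x08 x2=0xbc x3=0xad x4=0xac  N=1 Z=0
after  5: x0=0xce x1=0x08 x2=0xbc x3=0xad x4=0xbc  N=1 Z=0
after  6: x0=0xce x1=0x08 x2=0xbc x3=0xd6 x4=0xbc  N=1 Z=0
after  7: x0=0xce x1=0xfe x2=0xbc x3=0xd6 x4=0xbc  N=1 Z=0
after  8: x0=0x72 x1=0xfe x2=0xbc x3=0xd6 x4=0xbc  N=0 Z=0
after  9: x0=0x94 x1=0xfe x2=0xbc x3=0xd6 x4=0xbc  N=1 Z=0
after 10: x0=0xba x1=0xfe x2=0xbc x3=0xd6 x4=0xbc  N=1 Z=0
after 11: x0=0xba x1=0xfe x2=0x00 x3=0xd6 x4=0xbc  N=0 Z=1
-- IRQ taken; context saved, return-PC = 12 --

SAVED = 0xd6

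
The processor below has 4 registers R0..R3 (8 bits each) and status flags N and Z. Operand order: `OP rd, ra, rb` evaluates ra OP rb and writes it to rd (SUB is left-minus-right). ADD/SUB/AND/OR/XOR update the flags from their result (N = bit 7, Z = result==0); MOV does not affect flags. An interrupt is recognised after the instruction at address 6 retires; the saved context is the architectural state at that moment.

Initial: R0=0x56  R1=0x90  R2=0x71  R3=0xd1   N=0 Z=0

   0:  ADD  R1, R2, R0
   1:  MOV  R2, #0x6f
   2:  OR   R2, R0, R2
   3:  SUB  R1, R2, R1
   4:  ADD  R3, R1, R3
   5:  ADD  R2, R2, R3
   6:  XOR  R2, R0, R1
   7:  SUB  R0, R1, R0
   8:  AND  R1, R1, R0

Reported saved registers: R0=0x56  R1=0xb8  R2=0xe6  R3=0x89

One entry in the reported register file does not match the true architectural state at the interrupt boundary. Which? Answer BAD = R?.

BAD = R2

after  0: R0=0x56 R1=0xc7 R2=0x71 R3=0xd1  N=1 Z=0
after  1: R0=0x56 R1=0xc7 R2=0x6f R3=0xd1  N=1 Z=0
after  2: R0=0x56 R1=0xc7 R2=0x7f R3=0xd1  N=0 Z=0
after  3: R0=0x56 R1=0xb8 R2=0x7f R3=0xd1  N=1 Z=0
after  4: R0=0x56 R1=0xb8 R2=0x7f R3=0x89  N=1 Z=0
after  5: R0=0x56 R1=0xb8 R2=0x08 R3=0x89  N=0 Z=0
after  6: R0=0x56 R1=0xb8 R2=0xee R3=0x89  N=1 Z=0
-- IRQ taken; context saved, return-PC = 7 --
mismatch: R2: reported 0xe6 vs actual 0xee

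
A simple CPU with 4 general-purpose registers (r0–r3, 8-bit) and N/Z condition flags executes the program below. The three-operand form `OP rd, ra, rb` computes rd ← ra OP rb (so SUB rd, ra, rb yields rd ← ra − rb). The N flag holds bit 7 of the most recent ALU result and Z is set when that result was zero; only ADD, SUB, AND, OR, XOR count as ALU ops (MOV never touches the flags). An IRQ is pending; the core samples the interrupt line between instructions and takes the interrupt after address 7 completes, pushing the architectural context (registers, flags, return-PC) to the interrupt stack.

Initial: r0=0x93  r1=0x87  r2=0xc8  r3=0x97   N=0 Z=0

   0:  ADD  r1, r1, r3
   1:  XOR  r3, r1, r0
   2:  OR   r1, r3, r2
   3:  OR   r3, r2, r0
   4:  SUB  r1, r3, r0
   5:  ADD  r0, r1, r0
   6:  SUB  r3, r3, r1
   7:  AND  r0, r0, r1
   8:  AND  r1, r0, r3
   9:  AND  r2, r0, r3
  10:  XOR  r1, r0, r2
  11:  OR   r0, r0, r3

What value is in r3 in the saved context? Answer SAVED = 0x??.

SAVED = 0x93

after  0: r0=0x93 r1=0x1e r2=0xc8 r3=0x97  N=0 Z=0
after  1: r0=0x93 r1=0x1e r2=0xc8 r3=0x8d  N=1 Z=0
after  2: r0=0x93 r1=0xcd r2=0xc8 r3=0x8d  N=1 Z=0
after  3: r0=0x93 r1=0xcd r2=0xc8 r3=0xdb  N=1 Z=0
after  4: r0=0x93 r1=0x48 r2=0xc8 r3=0xdb  N=0 Z=0
after  5: r0=0xdb r1=0x48 r2=0xc8 r3=0xdb  N=1 Z=0
after  6: r0=0xdb r1=0x48 r2=0xc8 r3=0x93  N=1 Z=0
after  7: r0=0x48 r1=0x48 r2=0xc8 r3=0x93  N=0 Z=0
-- IRQ taken; context saved, return-PC = 8 --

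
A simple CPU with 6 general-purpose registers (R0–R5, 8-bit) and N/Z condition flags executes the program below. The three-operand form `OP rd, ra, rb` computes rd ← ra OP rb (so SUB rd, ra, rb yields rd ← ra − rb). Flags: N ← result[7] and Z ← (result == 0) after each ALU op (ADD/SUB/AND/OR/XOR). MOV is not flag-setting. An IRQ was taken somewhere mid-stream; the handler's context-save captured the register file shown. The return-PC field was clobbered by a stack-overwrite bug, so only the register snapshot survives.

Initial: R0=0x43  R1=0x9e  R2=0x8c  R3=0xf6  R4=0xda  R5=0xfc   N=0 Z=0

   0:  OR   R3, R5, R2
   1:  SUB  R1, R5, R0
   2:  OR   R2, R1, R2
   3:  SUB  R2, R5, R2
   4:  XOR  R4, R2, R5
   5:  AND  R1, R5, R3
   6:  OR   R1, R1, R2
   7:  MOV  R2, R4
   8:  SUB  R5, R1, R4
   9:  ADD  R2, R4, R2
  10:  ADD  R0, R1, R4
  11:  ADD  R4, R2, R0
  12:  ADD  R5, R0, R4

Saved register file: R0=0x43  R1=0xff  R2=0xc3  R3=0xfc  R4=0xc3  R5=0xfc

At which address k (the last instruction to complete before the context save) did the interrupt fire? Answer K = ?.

K = 7

after  0: R0=0x43 R1=0x9e R2=0x8c R3=0xfc R4=0xda R5=0xfc  N=1 Z=0
after  1: R0=0x43 R1=0xb9 R2=0x8c R3=0xfc R4=0xda R5=0xfc  N=1 Z=0
after  2: R0=0x43 R1=0xb9 R2=0xbd R3=0xfc R4=0xda R5=0xfc  N=1 Z=0
after  3: R0=0x43 R1=0xb9 R2=0x3f R3=0xfc R4=0xda R5=0xfc  N=0 Z=0
after  4: R0=0x43 R1=0xb9 R2=0x3f R3=0xfc R4=0xc3 R5=0xfc  N=1 Z=0
after  5: R0=0x43 R1=0xfc R2=0x3f R3=0xfc R4=0xc3 R5=0xfc  N=1 Z=0
after  6: R0=0x43 R1=0xff R2=0x3f R3=0xfc R4=0xc3 R5=0xfc  N=1 Z=0
after  7: R0=0x43 R1=0xff R2=0xc3 R3=0xfc R4=0xc3 R5=0xfc  N=1 Z=0
-- IRQ taken; context saved, return-PC = 8 --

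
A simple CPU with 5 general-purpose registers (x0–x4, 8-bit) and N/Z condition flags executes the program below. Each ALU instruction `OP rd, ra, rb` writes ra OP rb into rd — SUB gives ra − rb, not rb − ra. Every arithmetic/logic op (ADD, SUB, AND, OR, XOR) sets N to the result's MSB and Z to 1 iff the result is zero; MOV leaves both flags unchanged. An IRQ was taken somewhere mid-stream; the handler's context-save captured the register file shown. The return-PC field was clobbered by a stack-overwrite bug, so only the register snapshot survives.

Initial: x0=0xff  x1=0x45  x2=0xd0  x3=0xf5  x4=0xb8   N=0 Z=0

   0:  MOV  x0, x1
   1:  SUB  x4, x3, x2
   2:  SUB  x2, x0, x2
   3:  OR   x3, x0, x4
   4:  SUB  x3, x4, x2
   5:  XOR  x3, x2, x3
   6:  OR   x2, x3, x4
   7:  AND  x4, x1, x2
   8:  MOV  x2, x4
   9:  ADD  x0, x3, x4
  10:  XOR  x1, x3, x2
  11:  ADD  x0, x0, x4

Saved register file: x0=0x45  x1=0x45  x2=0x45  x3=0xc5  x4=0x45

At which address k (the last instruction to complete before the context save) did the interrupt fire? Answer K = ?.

after  0: x0=0x45 x1=0x45 x2=0xd0 x3=0xf5 x4=0xb8  N=0 Z=0
after  1: x0=0x45 x1=0x45 x2=0xd0 x3=0xf5 x4=0x25  N=0 Z=0
after  2: x0=0x45 x1=0x45 x2=0x75 x3=0xf5 x4=0x25  N=0 Z=0
after  3: x0=0x45 x1=0x45 x2=0x75 x3=0x65 x4=0x25  N=0 Z=0
after  4: x0=0x45 x1=0x45 x2=0x75 x3=0xb0 x4=0x25  N=1 Z=0
after  5: x0=0x45 x1=0x45 x2=0x75 x3=0xc5 x4=0x25  N=1 Z=0
after  6: x0=0x45 x1=0x45 x2=0xe5 x3=0xc5 x4=0x25  N=1 Z=0
after  7: x0=0x45 x1=0x45 x2=0xe5 x3=0xc5 x4=0x45  N=0 Z=0
after  8: x0=0x45 x1=0x45 x2=0x45 x3=0xc5 x4=0x45  N=0 Z=0
-- IRQ taken; context saved, return-PC = 9 --

K = 8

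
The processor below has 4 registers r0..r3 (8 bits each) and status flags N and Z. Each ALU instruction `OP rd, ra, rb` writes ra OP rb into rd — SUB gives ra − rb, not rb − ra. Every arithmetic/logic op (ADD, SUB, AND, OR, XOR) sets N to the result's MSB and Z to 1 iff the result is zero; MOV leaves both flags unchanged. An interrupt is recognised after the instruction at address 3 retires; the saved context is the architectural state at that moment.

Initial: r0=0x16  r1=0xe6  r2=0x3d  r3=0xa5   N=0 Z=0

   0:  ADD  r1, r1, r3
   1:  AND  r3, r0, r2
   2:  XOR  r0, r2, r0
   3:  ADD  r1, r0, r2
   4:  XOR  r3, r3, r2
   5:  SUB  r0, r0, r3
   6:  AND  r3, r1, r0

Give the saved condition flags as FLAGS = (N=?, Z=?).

after  0: r0=0x16 r1=0x8b r2=0x3d r3=0xa5  N=1 Z=0
after  1: r0=0x16 r1=0x8b r2=0x3d r3=0x14  N=0 Z=0
after  2: r0=0x2b r1=0x8b r2=0x3d r3=0x14  N=0 Z=0
after  3: r0=0x2b r1=0x68 r2=0x3d r3=0x14  N=0 Z=0
-- IRQ taken; context saved, return-PC = 4 --

FLAGS = (N=0, Z=0)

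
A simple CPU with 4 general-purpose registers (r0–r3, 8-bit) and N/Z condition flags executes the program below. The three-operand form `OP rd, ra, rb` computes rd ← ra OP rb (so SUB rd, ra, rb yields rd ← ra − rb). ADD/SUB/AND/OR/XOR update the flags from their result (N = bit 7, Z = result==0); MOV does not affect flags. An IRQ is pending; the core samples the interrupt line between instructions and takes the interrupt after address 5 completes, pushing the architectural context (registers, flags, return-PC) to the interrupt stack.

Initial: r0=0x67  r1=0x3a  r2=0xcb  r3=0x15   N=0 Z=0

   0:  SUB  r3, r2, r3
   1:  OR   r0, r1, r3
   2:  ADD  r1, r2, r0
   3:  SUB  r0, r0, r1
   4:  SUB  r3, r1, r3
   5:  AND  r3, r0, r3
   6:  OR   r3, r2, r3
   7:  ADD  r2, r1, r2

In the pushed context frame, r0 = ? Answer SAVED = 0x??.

SAVED = 0x35

after  0: r0=0x67 r1=0x3a r2=0xcb r3=0xb6  N=1 Z=0
after  1: r0=0xbe r1=0x3a r2=0xcb r3=0xb6  N=1 Z=0
after  2: r0=0xbe r1=0x89 r2=0xcb r3=0xb6  N=1 Z=0
after  3: r0=0x35 r1=0x89 r2=0xcb r3=0xb6  N=0 Z=0
after  4: r0=0x35 r1=0x89 r2=0xcb r3=0xd3  N=1 Z=0
after  5: r0=0x35 r1=0x89 r2=0xcb r3=0x11  N=0 Z=0
-- IRQ taken; context saved, return-PC = 6 --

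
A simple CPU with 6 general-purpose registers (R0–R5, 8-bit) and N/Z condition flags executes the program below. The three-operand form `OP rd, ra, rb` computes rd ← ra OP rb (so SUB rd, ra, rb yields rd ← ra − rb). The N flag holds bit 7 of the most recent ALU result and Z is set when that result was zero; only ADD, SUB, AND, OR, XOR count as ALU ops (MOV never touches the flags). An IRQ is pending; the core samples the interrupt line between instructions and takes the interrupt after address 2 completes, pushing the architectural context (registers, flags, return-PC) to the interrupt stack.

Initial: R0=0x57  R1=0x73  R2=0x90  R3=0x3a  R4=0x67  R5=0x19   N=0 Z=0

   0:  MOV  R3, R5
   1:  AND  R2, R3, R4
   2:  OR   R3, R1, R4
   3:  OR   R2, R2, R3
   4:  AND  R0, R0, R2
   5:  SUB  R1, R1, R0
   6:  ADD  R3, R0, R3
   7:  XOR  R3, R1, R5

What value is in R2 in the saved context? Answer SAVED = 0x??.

SAVED = 0x01

after  0: R0=0x57 R1=0x73 R2=0x90 R3=0x19 R4=0x67 R5=0x19  N=0 Z=0
after  1: R0=0x57 R1=0x73 R2=0x01 R3=0x19 R4=0x67 R5=0x19  N=0 Z=0
after  2: R0=0x57 R1=0x73 R2=0x01 R3=0x77 R4=0x67 R5=0x19  N=0 Z=0
-- IRQ taken; context saved, return-PC = 3 --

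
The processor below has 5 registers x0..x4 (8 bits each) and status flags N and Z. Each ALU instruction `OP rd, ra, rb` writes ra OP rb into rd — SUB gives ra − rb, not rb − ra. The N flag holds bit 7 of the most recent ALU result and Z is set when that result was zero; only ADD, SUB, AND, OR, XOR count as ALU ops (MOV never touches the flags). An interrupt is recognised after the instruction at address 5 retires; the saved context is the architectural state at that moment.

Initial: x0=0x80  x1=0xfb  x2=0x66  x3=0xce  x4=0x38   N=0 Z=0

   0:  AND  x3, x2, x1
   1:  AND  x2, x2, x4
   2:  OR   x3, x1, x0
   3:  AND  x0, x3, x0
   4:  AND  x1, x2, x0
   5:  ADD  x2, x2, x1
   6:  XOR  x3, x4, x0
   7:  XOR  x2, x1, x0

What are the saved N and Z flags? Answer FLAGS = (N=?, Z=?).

FLAGS = (N=0, Z=0)

after  0: x0=0x80 x1=0xfb x2=0x66 x3=0x62 x4=0x38  N=0 Z=0
after  1: x0=0x80 x1=0xfb x2=0x20 x3=0x62 x4=0x38  N=0 Z=0
after  2: x0=0x80 x1=0xfb x2=0x20 x3=0xfb x4=0x38  N=1 Z=0
after  3: x0=0x80 x1=0xfb x2=0x20 x3=0xfb x4=0x38  N=1 Z=0
after  4: x0=0x80 x1=0x00 x2=0x20 x3=0xfb x4=0x38  N=0 Z=1
after  5: x0=0x80 x1=0x00 x2=0x20 x3=0xfb x4=0x38  N=0 Z=0
-- IRQ taken; context saved, return-PC = 6 --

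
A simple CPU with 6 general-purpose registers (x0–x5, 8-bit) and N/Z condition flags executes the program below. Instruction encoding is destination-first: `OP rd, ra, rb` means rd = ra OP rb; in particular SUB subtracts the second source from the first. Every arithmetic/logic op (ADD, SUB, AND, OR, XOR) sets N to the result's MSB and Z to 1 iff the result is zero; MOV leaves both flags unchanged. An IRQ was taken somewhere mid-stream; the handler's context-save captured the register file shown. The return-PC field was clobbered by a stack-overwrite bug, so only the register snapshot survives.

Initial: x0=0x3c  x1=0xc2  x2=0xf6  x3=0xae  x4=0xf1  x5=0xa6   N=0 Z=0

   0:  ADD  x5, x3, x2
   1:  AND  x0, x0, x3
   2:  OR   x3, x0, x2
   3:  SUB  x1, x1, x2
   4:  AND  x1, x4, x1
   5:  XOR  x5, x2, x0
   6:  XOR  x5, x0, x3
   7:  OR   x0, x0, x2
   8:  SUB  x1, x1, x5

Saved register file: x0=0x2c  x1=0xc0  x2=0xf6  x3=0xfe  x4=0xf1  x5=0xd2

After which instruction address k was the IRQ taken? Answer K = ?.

after  0: x0=0x3c x1=0xc2 x2=0xf6 x3=0xae x4=0xf1 x5=0xa4  N=1 Z=0
after  1: x0=0x2c x1=0xc2 x2=0xf6 x3=0xae x4=0xf1 x5=0xa4  N=0 Z=0
after  2: x0=0x2c x1=0xc2 x2=0xf6 x3=0xfe x4=0xf1 x5=0xa4  N=1 Z=0
after  3: x0=0x2c x1=0xcc x2=0xf6 x3=0xfe x4=0xf1 x5=0xa4  N=1 Z=0
after  4: x0=0x2c x1=0xc0 x2=0xf6 x3=0xfe x4=0xf1 x5=0xa4  N=1 Z=0
after  5: x0=0x2c x1=0xc0 x2=0xf6 x3=0xfe x4=0xf1 x5=0xda  N=1 Z=0
after  6: x0=0x2c x1=0xc0 x2=0xf6 x3=0xfe x4=0xf1 x5=0xd2  N=1 Z=0
-- IRQ taken; context saved, return-PC = 7 --

K = 6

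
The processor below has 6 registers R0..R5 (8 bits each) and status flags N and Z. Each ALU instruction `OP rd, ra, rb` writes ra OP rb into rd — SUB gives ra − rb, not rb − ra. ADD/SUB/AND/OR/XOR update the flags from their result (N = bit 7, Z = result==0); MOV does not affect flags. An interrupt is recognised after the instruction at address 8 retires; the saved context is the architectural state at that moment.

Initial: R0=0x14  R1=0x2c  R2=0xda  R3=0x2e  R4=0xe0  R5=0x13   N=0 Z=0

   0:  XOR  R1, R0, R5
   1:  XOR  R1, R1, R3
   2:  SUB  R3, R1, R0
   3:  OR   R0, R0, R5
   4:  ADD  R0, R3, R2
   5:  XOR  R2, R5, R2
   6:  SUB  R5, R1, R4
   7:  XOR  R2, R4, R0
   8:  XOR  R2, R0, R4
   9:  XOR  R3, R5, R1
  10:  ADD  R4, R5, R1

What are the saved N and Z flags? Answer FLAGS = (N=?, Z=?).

FLAGS = (N=0, Z=0)

after  0: R0=0x14 R1=0x07 R2=0xda R3=0x2e R4=0xe0 R5=0x13  N=0 Z=0
after  1: R0=0x14 R1=0x29 R2=0xda R3=0x2e R4=0xe0 R5=0x13  N=0 Z=0
after  2: R0=0x14 R1=0x29 R2=0xda R3=0x15 R4=0xe0 R5=0x13  N=0 Z=0
after  3: R0=0x17 R1=0x29 R2=0xda R3=0x15 R4=0xe0 R5=0x13  N=0 Z=0
after  4: R0=0xef R1=0x29 R2=0xda R3=0x15 R4=0xe0 R5=0x13  N=1 Z=0
after  5: R0=0xef R1=0x29 R2=0xc9 R3=0x15 R4=0xe0 R5=0x13  N=1 Z=0
after  6: R0=0xef R1=0x29 R2=0xc9 R3=0x15 R4=0xe0 R5=0x49  N=0 Z=0
after  7: R0=0xef R1=0x29 R2=0x0f R3=0x15 R4=0xe0 R5=0x49  N=0 Z=0
after  8: R0=0xef R1=0x29 R2=0x0f R3=0x15 R4=0xe0 R5=0x49  N=0 Z=0
-- IRQ taken; context saved, return-PC = 9 --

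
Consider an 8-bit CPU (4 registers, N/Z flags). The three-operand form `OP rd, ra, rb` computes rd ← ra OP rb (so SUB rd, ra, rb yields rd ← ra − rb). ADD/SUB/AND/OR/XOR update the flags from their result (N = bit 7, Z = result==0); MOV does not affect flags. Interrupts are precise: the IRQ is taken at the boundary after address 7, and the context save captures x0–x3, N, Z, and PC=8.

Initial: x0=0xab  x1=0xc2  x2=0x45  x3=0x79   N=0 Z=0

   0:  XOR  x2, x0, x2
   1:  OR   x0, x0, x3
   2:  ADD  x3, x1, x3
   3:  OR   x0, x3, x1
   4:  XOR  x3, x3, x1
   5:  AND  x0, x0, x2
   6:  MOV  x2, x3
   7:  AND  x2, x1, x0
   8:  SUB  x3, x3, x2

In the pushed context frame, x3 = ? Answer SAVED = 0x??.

SAVED = 0xf9

after  0: x0=0xab x1=0xc2 x2=0xee x3=0x79  N=1 Z=0
after  1: x0=0xfb x1=0xc2 x2=0xee x3=0x79  N=1 Z=0
after  2: x0=0xfb x1=0xc2 x2=0xee x3=0x3b  N=0 Z=0
after  3: x0=0xfb x1=0xc2 x2=0xee x3=0x3b  N=1 Z=0
after  4: x0=0xfb x1=0xc2 x2=0xee x3=0xf9  N=1 Z=0
after  5: x0=0xea x1=0xc2 x2=0xee x3=0xf9  N=1 Z=0
after  6: x0=0xea x1=0xc2 x2=0xf9 x3=0xf9  N=1 Z=0
after  7: x0=0xea x1=0xc2 x2=0xc2 x3=0xf9  N=1 Z=0
-- IRQ taken; context saved, return-PC = 8 --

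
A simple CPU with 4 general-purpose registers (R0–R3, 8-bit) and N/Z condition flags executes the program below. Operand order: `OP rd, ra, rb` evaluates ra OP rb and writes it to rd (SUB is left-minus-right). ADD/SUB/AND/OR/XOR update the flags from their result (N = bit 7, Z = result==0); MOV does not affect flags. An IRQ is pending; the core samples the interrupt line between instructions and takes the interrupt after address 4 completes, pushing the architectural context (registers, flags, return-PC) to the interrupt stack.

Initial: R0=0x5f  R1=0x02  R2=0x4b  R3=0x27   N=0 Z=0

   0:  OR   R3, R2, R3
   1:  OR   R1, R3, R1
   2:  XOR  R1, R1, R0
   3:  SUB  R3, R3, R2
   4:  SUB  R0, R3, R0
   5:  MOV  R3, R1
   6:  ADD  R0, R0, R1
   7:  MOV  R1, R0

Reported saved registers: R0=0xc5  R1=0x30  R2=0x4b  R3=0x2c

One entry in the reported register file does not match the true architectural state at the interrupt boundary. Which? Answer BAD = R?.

after  0: R0=0x5f R1=0x02 R2=0x4b R3=0x6f  N=0 Z=0
after  1: R0=0x5f R1=0x6f R2=0x4b R3=0x6f  N=0 Z=0
after  2: R0=0x5f R1=0x30 R2=0x4b R3=0x6f  N=0 Z=0
after  3: R0=0x5f R1=0x30 R2=0x4b R3=0x24  N=0 Z=0
after  4: R0=0xc5 R1=0x30 R2=0x4b R3=0x24  N=1 Z=0
-- IRQ taken; context saved, return-PC = 5 --
mismatch: R3: reported 0x2c vs actual 0x24

BAD = R3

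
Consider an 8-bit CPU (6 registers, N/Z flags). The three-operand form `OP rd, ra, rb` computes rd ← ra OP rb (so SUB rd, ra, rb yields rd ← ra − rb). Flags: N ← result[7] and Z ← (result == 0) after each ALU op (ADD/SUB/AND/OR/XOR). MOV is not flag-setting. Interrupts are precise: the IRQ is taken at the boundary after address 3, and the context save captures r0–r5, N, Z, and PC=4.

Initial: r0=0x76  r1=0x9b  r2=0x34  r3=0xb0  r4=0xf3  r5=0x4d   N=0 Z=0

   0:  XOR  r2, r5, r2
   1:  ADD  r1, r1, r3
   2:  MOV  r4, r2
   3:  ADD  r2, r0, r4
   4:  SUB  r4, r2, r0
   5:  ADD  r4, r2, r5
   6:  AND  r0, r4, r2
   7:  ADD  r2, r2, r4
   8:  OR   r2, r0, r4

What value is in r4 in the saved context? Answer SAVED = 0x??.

after  0: r0=0x76 r1=0x9b r2=0x79 r3=0xb0 r4=0xf3 r5=0x4d  N=0 Z=0
after  1: r0=0x76 r1=0x4b r2=0x79 r3=0xb0 r4=0xf3 r5=0x4d  N=0 Z=0
after  2: r0=0x76 r1=0x4b r2=0x79 r3=0xb0 r4=0x79 r5=0x4d  N=0 Z=0
after  3: r0=0x76 r1=0x4b r2=0xef r3=0xb0 r4=0x79 r5=0x4d  N=1 Z=0
-- IRQ taken; context saved, return-PC = 4 --

SAVED = 0x79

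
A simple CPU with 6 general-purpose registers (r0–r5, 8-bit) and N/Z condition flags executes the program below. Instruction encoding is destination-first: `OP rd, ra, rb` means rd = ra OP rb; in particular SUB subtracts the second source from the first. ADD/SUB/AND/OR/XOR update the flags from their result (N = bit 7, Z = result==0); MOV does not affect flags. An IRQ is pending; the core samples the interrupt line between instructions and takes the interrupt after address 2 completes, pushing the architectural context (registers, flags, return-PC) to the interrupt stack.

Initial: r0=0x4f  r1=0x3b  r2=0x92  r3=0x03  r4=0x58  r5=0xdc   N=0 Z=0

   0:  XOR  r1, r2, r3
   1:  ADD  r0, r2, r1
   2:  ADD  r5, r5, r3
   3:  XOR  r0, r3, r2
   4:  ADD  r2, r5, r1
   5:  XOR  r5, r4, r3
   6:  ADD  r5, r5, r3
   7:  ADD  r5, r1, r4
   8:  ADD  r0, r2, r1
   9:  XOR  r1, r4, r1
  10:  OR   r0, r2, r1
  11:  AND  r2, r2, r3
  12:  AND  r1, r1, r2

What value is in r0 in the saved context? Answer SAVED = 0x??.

after  0: r0=0x4f r1=0x91 r2=0x92 r3=0x03 r4=0x58 r5=0xdc  N=1 Z=0
after  1: r0=0x23 r1=0x91 r2=0x92 r3=0x03 r4=0x58 r5=0xdc  N=0 Z=0
after  2: r0=0x23 r1=0x91 r2=0x92 r3=0x03 r4=0x58 r5=0xdf  N=1 Z=0
-- IRQ taken; context saved, return-PC = 3 --

SAVED = 0x23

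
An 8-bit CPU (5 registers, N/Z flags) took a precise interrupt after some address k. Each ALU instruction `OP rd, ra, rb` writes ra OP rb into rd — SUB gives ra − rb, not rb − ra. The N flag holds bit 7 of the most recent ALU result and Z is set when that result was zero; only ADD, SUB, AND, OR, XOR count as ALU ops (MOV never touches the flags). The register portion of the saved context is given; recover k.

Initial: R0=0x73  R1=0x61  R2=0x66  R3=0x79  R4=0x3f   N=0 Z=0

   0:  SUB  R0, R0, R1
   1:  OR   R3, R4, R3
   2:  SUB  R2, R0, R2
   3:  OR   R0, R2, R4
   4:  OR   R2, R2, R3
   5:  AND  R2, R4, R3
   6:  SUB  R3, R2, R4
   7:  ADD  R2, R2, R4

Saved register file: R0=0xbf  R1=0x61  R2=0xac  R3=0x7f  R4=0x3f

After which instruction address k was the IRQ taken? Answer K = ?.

K = 3

after  0: R0=0x12 R1=0x61 R2=0x66 R3=0x79 R4=0x3f  N=0 Z=0
after  1: R0=0x12 R1=0x61 R2=0x66 R3=0x7f R4=0x3f  N=0 Z=0
after  2: R0=0x12 R1=0x61 R2=0xac R3=0x7f R4=0x3f  N=1 Z=0
after  3: R0=0xbf R1=0x61 R2=0xac R3=0x7f R4=0x3f  N=1 Z=0
-- IRQ taken; context saved, return-PC = 4 --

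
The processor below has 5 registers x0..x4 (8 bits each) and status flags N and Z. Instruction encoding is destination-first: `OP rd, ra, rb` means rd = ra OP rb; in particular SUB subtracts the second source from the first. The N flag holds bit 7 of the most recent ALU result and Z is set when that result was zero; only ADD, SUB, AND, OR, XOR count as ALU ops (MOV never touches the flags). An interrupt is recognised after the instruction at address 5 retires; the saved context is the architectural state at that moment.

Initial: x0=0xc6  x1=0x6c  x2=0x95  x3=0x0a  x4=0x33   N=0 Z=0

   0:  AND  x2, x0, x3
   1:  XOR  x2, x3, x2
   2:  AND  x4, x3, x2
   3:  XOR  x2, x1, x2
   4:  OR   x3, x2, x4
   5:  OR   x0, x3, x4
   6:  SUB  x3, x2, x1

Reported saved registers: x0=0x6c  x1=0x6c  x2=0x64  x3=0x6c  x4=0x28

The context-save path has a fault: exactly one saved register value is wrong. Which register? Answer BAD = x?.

BAD = x4

after  0: x0=0xc6 x1=0x6c x2=0x02 x3=0x0a x4=0x33  N=0 Z=0
after  1: x0=0xc6 x1=0x6c x2=0x08 x3=0x0a x4=0x33  N=0 Z=0
after  2: x0=0xc6 x1=0x6c x2=0x08 x3=0x0a x4=0x08  N=0 Z=0
after  3: x0=0xc6 x1=0x6c x2=0x64 x3=0x0a x4=0x08  N=0 Z=0
after  4: x0=0xc6 x1=0x6c x2=0x64 x3=0x6c x4=0x08  N=0 Z=0
after  5: x0=0x6c x1=0x6c x2=0x64 x3=0x6c x4=0x08  N=0 Z=0
-- IRQ taken; context saved, return-PC = 6 --
mismatch: x4: reported 0x28 vs actual 0x08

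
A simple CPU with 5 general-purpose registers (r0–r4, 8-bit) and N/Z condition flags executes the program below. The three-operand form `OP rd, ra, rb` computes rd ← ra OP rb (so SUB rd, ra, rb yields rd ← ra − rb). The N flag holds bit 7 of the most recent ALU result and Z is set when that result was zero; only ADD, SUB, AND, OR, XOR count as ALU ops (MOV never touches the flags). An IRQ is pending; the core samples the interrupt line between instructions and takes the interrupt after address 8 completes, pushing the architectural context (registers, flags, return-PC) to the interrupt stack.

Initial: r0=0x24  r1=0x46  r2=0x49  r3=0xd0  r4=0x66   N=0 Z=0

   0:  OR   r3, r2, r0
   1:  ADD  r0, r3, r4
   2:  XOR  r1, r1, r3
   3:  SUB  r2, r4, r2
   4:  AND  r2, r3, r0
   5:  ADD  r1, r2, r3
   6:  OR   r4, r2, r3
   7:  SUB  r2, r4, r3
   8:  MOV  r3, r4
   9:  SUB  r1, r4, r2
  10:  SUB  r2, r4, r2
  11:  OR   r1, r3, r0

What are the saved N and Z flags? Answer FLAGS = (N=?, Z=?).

FLAGS = (N=0, Z=1)

after  0: r0=0x24 r1=0x46 r2=0x49 r3=0x6d r4=0x66  N=0 Z=0
after  1: r0=0xd3 r1=0x46 r2=0x49 r3=0x6d r4=0x66  N=1 Z=0
after  2: r0=0xd3 r1=0x2b r2=0x49 r3=0x6d r4=0x66  N=0 Z=0
after  3: r0=0xd3 r1=0x2b r2=0x1d r3=0x6d r4=0x66  N=0 Z=0
after  4: r0=0xd3 r1=0x2b r2=0x41 r3=0x6d r4=0x66  N=0 Z=0
after  5: r0=0xd3 r1=0xae r2=0x41 r3=0x6d r4=0x66  N=1 Z=0
after  6: r0=0xd3 r1=0xae r2=0x41 r3=0x6d r4=0x6d  N=0 Z=0
after  7: r0=0xd3 r1=0xae r2=0x00 r3=0x6d r4=0x6d  N=0 Z=1
after  8: r0=0xd3 r1=0xae r2=0x00 r3=0x6d r4=0x6d  N=0 Z=1
-- IRQ taken; context saved, return-PC = 9 --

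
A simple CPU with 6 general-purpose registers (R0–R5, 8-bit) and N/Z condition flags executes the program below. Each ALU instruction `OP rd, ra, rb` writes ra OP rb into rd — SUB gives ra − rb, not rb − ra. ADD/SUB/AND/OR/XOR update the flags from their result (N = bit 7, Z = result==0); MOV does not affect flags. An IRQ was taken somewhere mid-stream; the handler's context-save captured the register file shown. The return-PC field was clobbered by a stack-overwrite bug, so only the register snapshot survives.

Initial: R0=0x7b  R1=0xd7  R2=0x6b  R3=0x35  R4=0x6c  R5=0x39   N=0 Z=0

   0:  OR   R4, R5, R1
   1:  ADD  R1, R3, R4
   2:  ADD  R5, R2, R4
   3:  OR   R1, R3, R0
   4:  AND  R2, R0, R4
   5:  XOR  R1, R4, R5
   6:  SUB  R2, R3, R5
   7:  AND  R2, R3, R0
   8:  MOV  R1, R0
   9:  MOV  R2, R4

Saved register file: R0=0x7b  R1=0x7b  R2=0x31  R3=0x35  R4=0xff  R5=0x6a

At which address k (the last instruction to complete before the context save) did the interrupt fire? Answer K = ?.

after  0: R0=0x7b R1=0xd7 R2=0x6b R3=0x35 R4=0xff R5=0x39  N=1 Z=0
after  1: R0=0x7b R1=0x34 R2=0x6b R3=0x35 R4=0xff R5=0x39  N=0 Z=0
after  2: R0=0x7b R1=0x34 R2=0x6b R3=0x35 R4=0xff R5=0x6a  N=0 Z=0
after  3: R0=0x7b R1=0x7f R2=0x6b R3=0x35 R4=0xff R5=0x6a  N=0 Z=0
after  4: R0=0x7b R1=0x7f R2=0x7b R3=0x35 R4=0xff R5=0x6a  N=0 Z=0
after  5: R0=0x7b R1=0x95 R2=0x7b R3=0x35 R4=0xff R5=0x6a  N=1 Z=0
after  6: R0=0x7b R1=0x95 R2=0xcb R3=0x35 R4=0xff R5=0x6a  N=1 Z=0
after  7: R0=0x7b R1=0x95 R2=0x31 R3=0x35 R4=0xff R5=0x6a  N=0 Z=0
after  8: R0=0x7b R1=0x7b R2=0x31 R3=0x35 R4=0xff R5=0x6a  N=0 Z=0
-- IRQ taken; context saved, return-PC = 9 --

K = 8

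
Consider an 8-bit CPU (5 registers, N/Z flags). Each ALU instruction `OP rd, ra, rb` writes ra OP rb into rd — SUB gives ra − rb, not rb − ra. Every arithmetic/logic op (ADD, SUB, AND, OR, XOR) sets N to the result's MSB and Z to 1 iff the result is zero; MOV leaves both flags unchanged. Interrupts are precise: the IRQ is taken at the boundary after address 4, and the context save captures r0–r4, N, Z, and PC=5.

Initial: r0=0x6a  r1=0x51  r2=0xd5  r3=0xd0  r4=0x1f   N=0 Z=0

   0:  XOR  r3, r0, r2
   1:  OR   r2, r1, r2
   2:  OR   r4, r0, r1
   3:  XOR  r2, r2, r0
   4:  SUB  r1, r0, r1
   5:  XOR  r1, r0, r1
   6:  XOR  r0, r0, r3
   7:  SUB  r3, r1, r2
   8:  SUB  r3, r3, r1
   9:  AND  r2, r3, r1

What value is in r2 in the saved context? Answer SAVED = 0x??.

SAVED = 0xbf

after  0: r0=0x6a r1=0x51 r2=0xd5 r3=0xbf r4=0x1f  N=1 Z=0
after  1: r0=0x6a r1=0x51 r2=0xd5 r3=0xbf r4=0x1f  N=1 Z=0
after  2: r0=0x6a r1=0x51 r2=0xd5 r3=0xbf r4=0x7b  N=0 Z=0
after  3: r0=0x6a r1=0x51 r2=0xbf r3=0xbf r4=0x7b  N=1 Z=0
after  4: r0=0x6a r1=0x19 r2=0xbf r3=0xbf r4=0x7b  N=0 Z=0
-- IRQ taken; context saved, return-PC = 5 --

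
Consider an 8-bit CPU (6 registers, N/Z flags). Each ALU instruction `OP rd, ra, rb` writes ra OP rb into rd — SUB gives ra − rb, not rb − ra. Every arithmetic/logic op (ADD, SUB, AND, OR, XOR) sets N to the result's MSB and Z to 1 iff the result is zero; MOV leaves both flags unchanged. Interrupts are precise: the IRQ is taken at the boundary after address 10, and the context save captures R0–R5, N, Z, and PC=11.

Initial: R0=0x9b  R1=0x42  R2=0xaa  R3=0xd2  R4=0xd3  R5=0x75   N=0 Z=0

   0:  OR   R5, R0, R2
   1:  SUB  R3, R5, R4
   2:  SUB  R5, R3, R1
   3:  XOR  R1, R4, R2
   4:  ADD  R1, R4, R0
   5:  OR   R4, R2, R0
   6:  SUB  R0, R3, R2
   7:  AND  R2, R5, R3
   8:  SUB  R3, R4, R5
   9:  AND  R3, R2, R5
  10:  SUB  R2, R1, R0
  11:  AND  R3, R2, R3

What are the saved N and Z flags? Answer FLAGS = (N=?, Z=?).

FLAGS = (N=0, Z=0)

after  0: R0=0x9b R1=0x42 R2=0xaa R3=0xd2 R4=0xd3 R5=0xbb  N=1 Z=0
after  1: R0=0x9b R1=0x42 R2=0xaa R3=0xe8 R4=0xd3 R5=0xbb  N=1 Z=0
after  2: R0=0x9b R1=0x42 R2=0xaa R3=0xe8 R4=0xd3 R5=0xa6  N=1 Z=0
after  3: R0=0x9b R1=0x79 R2=0xaa R3=0xe8 R4=0xd3 R5=0xa6  N=0 Z=0
after  4: R0=0x9b R1=0x6e R2=0xaa R3=0xe8 R4=0xd3 R5=0xa6  N=0 Z=0
after  5: R0=0x9b R1=0x6e R2=0xaa R3=0xe8 R4=0xbb R5=0xa6  N=1 Z=0
after  6: R0=0x3e R1=0x6e R2=0xaa R3=0xe8 R4=0xbb R5=0xa6  N=0 Z=0
after  7: R0=0x3e R1=0x6e R2=0xa0 R3=0xe8 R4=0xbb R5=0xa6  N=1 Z=0
after  8: R0=0x3e R1=0x6e R2=0xa0 R3=0x15 R4=0xbb R5=0xa6  N=0 Z=0
after  9: R0=0x3e R1=0x6e R2=0xa0 R3=0xa0 R4=0xbb R5=0xa6  N=1 Z=0
after 10: R0=0x3e R1=0x6e R2=0x30 R3=0xa0 R4=0xbb R5=0xa6  N=0 Z=0
-- IRQ taken; context saved, return-PC = 11 --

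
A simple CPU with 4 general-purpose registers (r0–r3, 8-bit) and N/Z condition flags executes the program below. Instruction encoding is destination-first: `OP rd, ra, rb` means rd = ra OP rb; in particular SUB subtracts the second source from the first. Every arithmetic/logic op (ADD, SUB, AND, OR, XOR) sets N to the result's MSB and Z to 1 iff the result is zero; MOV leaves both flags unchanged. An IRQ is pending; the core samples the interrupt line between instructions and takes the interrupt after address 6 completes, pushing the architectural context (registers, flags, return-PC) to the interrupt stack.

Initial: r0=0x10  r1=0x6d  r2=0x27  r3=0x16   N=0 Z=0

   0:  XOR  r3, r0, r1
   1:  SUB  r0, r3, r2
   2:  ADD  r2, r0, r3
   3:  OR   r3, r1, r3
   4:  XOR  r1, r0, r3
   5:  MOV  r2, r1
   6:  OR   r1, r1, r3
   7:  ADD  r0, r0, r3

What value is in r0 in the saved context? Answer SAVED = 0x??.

after  0: r0=0x10 r1=0x6d r2=0x27 r3=0x7d  N=0 Z=0
after  1: r0=0x56 r1=0x6d r2=0x27 r3=0x7d  N=0 Z=0
after  2: r0=0x56 r1=0x6d r2=0xd3 r3=0x7d  N=1 Z=0
after  3: r0=0x56 r1=0x6d r2=0xd3 r3=0x7d  N=0 Z=0
after  4: r0=0x56 r1=0x2b r2=0xd3 r3=0x7d  N=0 Z=0
after  5: r0=0x56 r1=0x2b r2=0x2b r3=0x7d  N=0 Z=0
after  6: r0=0x56 r1=0x7f r2=0x2b r3=0x7d  N=0 Z=0
-- IRQ taken; context saved, return-PC = 7 --

SAVED = 0x56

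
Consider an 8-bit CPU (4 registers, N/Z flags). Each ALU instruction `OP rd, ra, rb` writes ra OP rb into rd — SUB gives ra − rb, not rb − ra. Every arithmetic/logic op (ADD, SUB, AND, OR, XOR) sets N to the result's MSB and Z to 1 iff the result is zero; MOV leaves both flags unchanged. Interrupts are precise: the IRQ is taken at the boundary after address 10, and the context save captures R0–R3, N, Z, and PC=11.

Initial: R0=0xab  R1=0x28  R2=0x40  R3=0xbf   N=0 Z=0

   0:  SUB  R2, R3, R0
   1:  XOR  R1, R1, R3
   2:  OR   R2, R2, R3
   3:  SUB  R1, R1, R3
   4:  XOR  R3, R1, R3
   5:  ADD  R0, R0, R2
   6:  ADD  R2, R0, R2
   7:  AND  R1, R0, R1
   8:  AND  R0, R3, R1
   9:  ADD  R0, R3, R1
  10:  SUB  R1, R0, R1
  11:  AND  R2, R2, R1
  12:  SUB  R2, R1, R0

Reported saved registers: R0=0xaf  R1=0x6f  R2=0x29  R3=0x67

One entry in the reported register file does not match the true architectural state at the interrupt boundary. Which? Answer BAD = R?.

BAD = R1

after  0: R0=0xab R1=0x28 R2=0x14 R3=0xbf  N=0 Z=0
after  1: R0=0xab R1=0x97 R2=0x14 R3=0xbf  N=1 Z=0
after  2: R0=0xab R1=0x97 R2=0xbf R3=0xbf  N=1 Z=0
after  3: R0=0xab R1=0xd8 R2=0xbf R3=0xbf  N=1 Z=0
after  4: R0=0xab R1=0xd8 R2=0xbf R3=0x67  N=0 Z=0
after  5: R0=0x6a R1=0xd8 R2=0xbf R3=0x67  N=0 Z=0
after  6: R0=0x6a R1=0xd8 R2=0x29 R3=0x67  N=0 Z=0
after  7: R0=0x6a R1=0x48 R2=0x29 R3=0x67  N=0 Z=0
after  8: R0=0x40 R1=0x48 R2=0x29 R3=0x67  N=0 Z=0
after  9: R0=0xaf R1=0x48 R2=0x29 R3=0x67  N=1 Z=0
after 10: R0=0xaf R1=0x67 R2=0x29 R3=0x67  N=0 Z=0
-- IRQ taken; context saved, return-PC = 11 --
mismatch: R1: reported 0x6f vs actual 0x67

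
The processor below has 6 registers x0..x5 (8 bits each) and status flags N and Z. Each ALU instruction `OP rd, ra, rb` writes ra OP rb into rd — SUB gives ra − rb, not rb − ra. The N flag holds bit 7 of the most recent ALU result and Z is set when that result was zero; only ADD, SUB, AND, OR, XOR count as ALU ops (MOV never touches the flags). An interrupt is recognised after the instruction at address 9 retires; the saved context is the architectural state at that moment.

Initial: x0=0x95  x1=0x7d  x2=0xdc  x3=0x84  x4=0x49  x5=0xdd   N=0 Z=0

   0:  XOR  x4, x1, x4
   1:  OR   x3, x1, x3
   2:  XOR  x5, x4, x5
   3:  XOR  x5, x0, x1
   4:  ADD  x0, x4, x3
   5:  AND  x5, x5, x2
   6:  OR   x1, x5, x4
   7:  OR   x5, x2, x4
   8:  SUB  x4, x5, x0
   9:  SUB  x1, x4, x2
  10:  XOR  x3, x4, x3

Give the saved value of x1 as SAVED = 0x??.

after  0: x0=0x95 x1=0x7d x2=0xdc x3=0x84 x4=0x34 x5=0xdd  N=0 Z=0
after  1: x0=0x95 x1=0x7d x2=0xdc x3=0xfd x4=0x34 x5=0xdd  N=1 Z=0
after  2: x0=0x95 x1=0x7d x2=0xdc x3=0xfd x4=0x34 x5=0xe9  N=1 Z=0
after  3: x0=0x95 x1=0x7d x2=0xdc x3=0xfd x4=0x34 x5=0xe8  N=1 Z=0
after  4: x0=0x31 x1=0x7d x2=0xdc x3=0xfd x4=0x34 x5=0xe8  N=0 Z=0
after  5: x0=0x31 x1=0x7d x2=0xdc x3=0xfd x4=0x34 x5=0xc8  N=1 Z=0
after  6: x0=0x31 x1=0xfc x2=0xdc x3=0xfd x4=0x34 x5=0xc8  N=1 Z=0
after  7: x0=0x31 x1=0xfc x2=0xdc x3=0xfd x4=0x34 x5=0xfc  N=1 Z=0
after  8: x0=0x31 x1=0xfc x2=0xdc x3=0xfd x4=0xcb x5=0xfc  N=1 Z=0
after  9: x0=0x31 x1=0xef x2=0xdc x3=0xfd x4=0xcb x5=0xfc  N=1 Z=0
-- IRQ taken; context saved, return-PC = 10 --

SAVED = 0xef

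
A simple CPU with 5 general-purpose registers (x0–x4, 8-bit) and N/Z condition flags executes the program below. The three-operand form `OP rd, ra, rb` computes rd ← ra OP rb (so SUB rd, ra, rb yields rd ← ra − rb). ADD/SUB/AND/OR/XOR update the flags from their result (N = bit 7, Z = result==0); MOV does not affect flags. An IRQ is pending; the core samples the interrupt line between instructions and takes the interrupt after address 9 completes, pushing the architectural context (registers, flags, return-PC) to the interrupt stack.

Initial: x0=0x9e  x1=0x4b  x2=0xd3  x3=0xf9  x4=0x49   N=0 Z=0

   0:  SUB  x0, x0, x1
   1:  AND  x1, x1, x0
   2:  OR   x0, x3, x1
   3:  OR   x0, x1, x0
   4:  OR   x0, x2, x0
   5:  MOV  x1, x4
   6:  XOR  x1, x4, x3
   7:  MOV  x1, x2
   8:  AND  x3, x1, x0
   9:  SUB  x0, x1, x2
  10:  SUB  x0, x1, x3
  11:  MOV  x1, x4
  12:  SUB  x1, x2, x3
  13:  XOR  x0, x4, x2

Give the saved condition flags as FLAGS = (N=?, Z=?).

after  0: x0=0x53 x1=0x4b x2=0xd3 x3=0xf9 x4=0x49  N=0 Z=0
after  1: x0=0x53 x1=0x43 x2=0xd3 x3=0xf9 x4=0x49  N=0 Z=0
after  2: x0=0xfb x1=0x43 x2=0xd3 x3=0xf9 x4=0x49  N=1 Z=0
after  3: x0=0xfb x1=0x43 x2=0xd3 x3=0xf9 x4=0x49  N=1 Z=0
after  4: x0=0xfb x1=0x43 x2=0xd3 x3=0xf9 x4=0x49  N=1 Z=0
after  5: x0=0xfb x1=0x49 x2=0xd3 x3=0xf9 x4=0x49  N=1 Z=0
after  6: x0=0xfb x1=0xb0 x2=0xd3 x3=0xf9 x4=0x49  N=1 Z=0
after  7: x0=0xfb x1=0xd3 x2=0xd3 x3=0xf9 x4=0x49  N=1 Z=0
after  8: x0=0xfb x1=0xd3 x2=0xd3 x3=0xd3 x4=0x49  N=1 Z=0
after  9: x0=0x00 x1=0xd3 x2=0xd3 x3=0xd3 x4=0x49  N=0 Z=1
-- IRQ taken; context saved, return-PC = 10 --

FLAGS = (N=0, Z=1)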